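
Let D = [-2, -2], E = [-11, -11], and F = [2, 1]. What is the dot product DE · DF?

-63

DE = E − D = (-9, -9)
DF = F − D = (4, 3)
DE · DF = (-9)·4 + (-9)·3 = -36 - 27 = -63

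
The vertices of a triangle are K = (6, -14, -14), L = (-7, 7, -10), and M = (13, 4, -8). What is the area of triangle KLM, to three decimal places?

199.570

KL = (-13, 21, 4),  KM = (7, 18, 6)
i: 21·6 - 4·18 = 126 - 72 = 54
j: 4·7 - (-13)·6 = 28 - (-78) = 106
k: (-13)·18 - 21·7 = -234 - 147 = -381
KL × KM = (54, 106, -381)
|KL × KM| = √159313 ≈ 399.1403
area = ½ · 399.1403 ≈ 199.570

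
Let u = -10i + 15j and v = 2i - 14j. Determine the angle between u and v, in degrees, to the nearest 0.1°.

154.4

u · v = (-10)·2 + 15·(-14) = -20 - 210 = -230
|u|² = 100 + 225 = 325,  |u| = √325 ≈ 18.027756
|v|² = 4 + 196 = 200,  |v| = √200 ≈ 14.142136
cos θ = -230 / (18.027756 · 14.142136) ≈ -0.90213
θ = arccos(-0.90213) ≈ 154.4°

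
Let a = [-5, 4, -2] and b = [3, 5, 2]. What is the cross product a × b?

(18, 4, -37)

i: 4·2 - (-2)·5 = 8 - (-10) = 18
j: (-2)·3 - (-5)·2 = -6 - (-10) = 4
k: (-5)·5 - 4·3 = -25 - 12 = -37
a × b = (18, 4, -37)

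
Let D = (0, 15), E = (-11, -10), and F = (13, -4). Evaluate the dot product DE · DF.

DE = E − D = (-11, -25)
DF = F − D = (13, -19)
DE · DF = (-11)·13 + (-25)·(-19) = -143 + 475 = 332

332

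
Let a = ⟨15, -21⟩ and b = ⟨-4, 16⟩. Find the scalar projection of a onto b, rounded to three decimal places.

a · b = 15·(-4) + (-21)·16 = -60 - 336 = -396
|b| = √(16 + 256) = √272 ≈ 16.4924
comp_b a = -396 / √272 ≈ -24.011

-24.011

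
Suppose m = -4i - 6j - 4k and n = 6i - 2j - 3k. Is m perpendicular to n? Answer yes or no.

m · n = (-4)·6 + (-6)·(-2) + (-4)·(-3) = -24 + 12 + 12 = 0
Zero, so the vectors are orthogonal.

yes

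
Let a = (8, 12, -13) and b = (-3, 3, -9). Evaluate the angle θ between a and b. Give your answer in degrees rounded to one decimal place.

48.1

a · b = 8·(-3) + 12·3 + (-13)·(-9) = -24 + 36 + 117 = 129
|a|² = 64 + 144 + 169 = 377,  |a| = √377 ≈ 19.416488
|b|² = 9 + 9 + 81 = 99,  |b| = √99 ≈ 9.949874
cos θ = 129 / (19.416488 · 9.949874) ≈ 0.66773
θ = arccos(0.66773) ≈ 48.1°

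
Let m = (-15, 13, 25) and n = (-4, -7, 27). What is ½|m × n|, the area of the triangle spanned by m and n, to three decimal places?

313.986

i: 13·27 - 25·(-7) = 351 - (-175) = 526
j: 25·(-4) - (-15)·27 = -100 - (-405) = 305
k: (-15)·(-7) - 13·(-4) = 105 - (-52) = 157
m × n = (526, 305, 157)
|m × n| = √(526² + 305² + 157²) = √394350 ≈ 627.9729
area = ½ · 627.9729 ≈ 313.986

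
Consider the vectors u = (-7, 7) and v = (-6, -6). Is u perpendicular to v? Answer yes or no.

yes

u · v = (-7)·(-6) + 7·(-6) = 42 - 42 = 0
Zero, so the vectors are orthogonal.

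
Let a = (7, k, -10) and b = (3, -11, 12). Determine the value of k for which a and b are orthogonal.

-9

a · b = 7·3 + k·(-11) + (-10)·12 = -99 - 11k
Set equal to 0: -11k = 99, so k = -9.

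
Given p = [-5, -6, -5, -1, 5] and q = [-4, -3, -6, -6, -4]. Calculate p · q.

54

p · q = (-5)·(-4) + (-6)·(-3) + (-5)·(-6) + (-1)·(-6) + 5·(-4) = 20 + 18 + 30 + 6 - 20 = 54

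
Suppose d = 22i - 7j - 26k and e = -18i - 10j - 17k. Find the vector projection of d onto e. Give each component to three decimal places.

d · e = 22·(-18) + (-7)·(-10) + (-26)·(-17) = -396 + 70 + 442 = 116
|e|² = 324 + 100 + 289 = 713
proj_e d = (116/713) · (-18, -10, -17) ≈ (-2.928, -1.627, -2.766)

(-2.928, -1.627, -2.766)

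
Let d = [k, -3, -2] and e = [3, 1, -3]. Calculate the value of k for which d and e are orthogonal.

-1

d · e = k·3 + (-3)·1 + (-2)·(-3) = 3 + 3k
Set equal to 0: 3k = -3, so k = -1.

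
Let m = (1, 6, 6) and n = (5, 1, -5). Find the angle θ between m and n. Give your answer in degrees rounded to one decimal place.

m · n = 1·5 + 6·1 + 6·(-5) = 5 + 6 - 30 = -19
|m|² = 1 + 36 + 36 = 73,  |m| = √73 ≈ 8.544004
|n|² = 25 + 1 + 25 = 51,  |n| = √51 ≈ 7.141428
cos θ = -19 / (8.544004 · 7.141428) ≈ -0.31139
θ = arccos(-0.31139) ≈ 108.1°

108.1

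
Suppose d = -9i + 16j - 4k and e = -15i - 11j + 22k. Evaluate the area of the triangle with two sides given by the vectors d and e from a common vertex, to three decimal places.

i: 16·22 - (-4)·(-11) = 352 - 44 = 308
j: (-4)·(-15) - (-9)·22 = 60 - (-198) = 258
k: (-9)·(-11) - 16·(-15) = 99 - (-240) = 339
d × e = (308, 258, 339)
|d × e| = √(308² + 258² + 339²) = √276349 ≈ 525.6891
area = ½ · 525.6891 ≈ 262.845

262.845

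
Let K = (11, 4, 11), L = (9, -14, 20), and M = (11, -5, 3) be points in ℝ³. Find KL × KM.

KL = (-2, -18, 9)
KM = (0, -9, -8)
i: (-18)·(-8) - 9·(-9) = 144 - (-81) = 225
j: 9·0 - (-2)·(-8) = 0 - 16 = -16
k: (-2)·(-9) - (-18)·0 = 18 - 0 = 18
KL × KM = (225, -16, 18)

(225, -16, 18)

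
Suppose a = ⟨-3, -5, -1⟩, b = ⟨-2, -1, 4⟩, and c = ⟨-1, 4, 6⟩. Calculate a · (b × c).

b × c:
i: (-1)·6 - 4·4 = -6 - 16 = -22
j: 4·(-1) - (-2)·6 = -4 - (-12) = 8
k: (-2)·4 - (-1)·(-1) = -8 - 1 = -9
b × c = (-22, 8, -9)
a · (b × c) = (-3)·(-22) + (-5)·8 + (-1)·(-9) = 66 - 40 + 9 = 35

35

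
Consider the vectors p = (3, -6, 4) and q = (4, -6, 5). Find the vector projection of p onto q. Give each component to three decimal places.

(3.532, -5.299, 4.416)

p · q = 3·4 + (-6)·(-6) + 4·5 = 12 + 36 + 20 = 68
|q|² = 16 + 36 + 25 = 77
proj_q p = (68/77) · (4, -6, 5) ≈ (3.532, -5.299, 4.416)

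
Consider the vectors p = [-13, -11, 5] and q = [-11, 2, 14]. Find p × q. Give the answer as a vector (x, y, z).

(-164, 127, -147)

i: (-11)·14 - 5·2 = -154 - 10 = -164
j: 5·(-11) - (-13)·14 = -55 - (-182) = 127
k: (-13)·2 - (-11)·(-11) = -26 - 121 = -147
p × q = (-164, 127, -147)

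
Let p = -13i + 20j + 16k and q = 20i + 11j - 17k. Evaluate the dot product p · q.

p · q = (-13)·20 + 20·11 + 16·(-17) = -260 + 220 - 272 = -312

-312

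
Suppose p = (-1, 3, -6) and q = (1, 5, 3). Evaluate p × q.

(39, -3, -8)

i: 3·3 - (-6)·5 = 9 - (-30) = 39
j: (-6)·1 - (-1)·3 = -6 - (-3) = -3
k: (-1)·5 - 3·1 = -5 - 3 = -8
p × q = (39, -3, -8)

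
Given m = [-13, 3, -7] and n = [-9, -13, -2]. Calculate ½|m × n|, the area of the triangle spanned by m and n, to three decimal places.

i: 3·(-2) - (-7)·(-13) = -6 - 91 = -97
j: (-7)·(-9) - (-13)·(-2) = 63 - 26 = 37
k: (-13)·(-13) - 3·(-9) = 169 - (-27) = 196
m × n = (-97, 37, 196)
|m × n| = √((-97)² + 37² + 196²) = √49194 ≈ 221.7972
area = ½ · 221.7972 ≈ 110.899

110.899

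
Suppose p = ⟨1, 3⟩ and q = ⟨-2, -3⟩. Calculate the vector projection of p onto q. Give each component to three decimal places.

p · q = 1·(-2) + 3·(-3) = -2 - 9 = -11
|q|² = 4 + 9 = 13
proj_q p = (-11/13) · (-2, -3) ≈ (1.692, 2.538)

(1.692, 2.538)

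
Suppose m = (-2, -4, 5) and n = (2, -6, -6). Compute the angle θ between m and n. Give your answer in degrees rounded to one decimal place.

m · n = (-2)·2 + (-4)·(-6) + 5·(-6) = -4 + 24 - 30 = -10
|m|² = 4 + 16 + 25 = 45,  |m| = √45 ≈ 6.708204
|n|² = 4 + 36 + 36 = 76,  |n| = √76 ≈ 8.717798
cos θ = -10 / (6.708204 · 8.717798) ≈ -0.17100
θ = arccos(-0.17100) ≈ 99.8°

99.8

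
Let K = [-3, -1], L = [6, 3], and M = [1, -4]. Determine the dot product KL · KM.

KL = L − K = (9, 4)
KM = M − K = (4, -3)
KL · KM = 9·4 + 4·(-3) = 36 - 12 = 24

24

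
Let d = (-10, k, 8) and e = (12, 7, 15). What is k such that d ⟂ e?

0

d · e = (-10)·12 + k·7 + 8·15 = 0 + 7k
Set equal to 0: 7k = 0, so k = 0.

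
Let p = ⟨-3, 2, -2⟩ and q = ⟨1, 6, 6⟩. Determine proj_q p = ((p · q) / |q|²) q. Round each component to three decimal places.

p · q = (-3)·1 + 2·6 + (-2)·6 = -3 + 12 - 12 = -3
|q|² = 1 + 36 + 36 = 73
proj_q p = (-3/73) · (1, 6, 6) ≈ (-0.041, -0.247, -0.247)

(-0.041, -0.247, -0.247)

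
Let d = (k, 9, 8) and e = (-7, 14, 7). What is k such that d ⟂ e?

26

d · e = k·(-7) + 9·14 + 8·7 = 182 - 7k
Set equal to 0: -7k = -182, so k = 26.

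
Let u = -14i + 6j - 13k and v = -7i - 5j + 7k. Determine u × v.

i: 6·7 - (-13)·(-5) = 42 - 65 = -23
j: (-13)·(-7) - (-14)·7 = 91 - (-98) = 189
k: (-14)·(-5) - 6·(-7) = 70 - (-42) = 112
u × v = (-23, 189, 112)

(-23, 189, 112)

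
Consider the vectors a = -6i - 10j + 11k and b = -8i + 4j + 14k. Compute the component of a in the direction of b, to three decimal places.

9.751

a · b = (-6)·(-8) + (-10)·4 + 11·14 = 48 - 40 + 154 = 162
|b| = √(64 + 16 + 196) = √276 ≈ 16.6132
comp_b a = 162 / √276 ≈ 9.751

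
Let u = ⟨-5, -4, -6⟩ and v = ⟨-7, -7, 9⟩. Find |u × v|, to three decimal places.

i: (-4)·9 - (-6)·(-7) = -36 - 42 = -78
j: (-6)·(-7) - (-5)·9 = 42 - (-45) = 87
k: (-5)·(-7) - (-4)·(-7) = 35 - 28 = 7
u × v = (-78, 87, 7)
|u × v| = √((-78)² + 87² + 7²) = √13702 ≈ 117.0555

117.056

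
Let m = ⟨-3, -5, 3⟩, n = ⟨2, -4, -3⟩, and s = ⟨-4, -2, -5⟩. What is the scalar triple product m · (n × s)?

-212

n × s:
i: (-4)·(-5) - (-3)·(-2) = 20 - 6 = 14
j: (-3)·(-4) - 2·(-5) = 12 - (-10) = 22
k: 2·(-2) - (-4)·(-4) = -4 - 16 = -20
n × s = (14, 22, -20)
m · (n × s) = (-3)·14 + (-5)·22 + 3·(-20) = -42 - 110 - 60 = -212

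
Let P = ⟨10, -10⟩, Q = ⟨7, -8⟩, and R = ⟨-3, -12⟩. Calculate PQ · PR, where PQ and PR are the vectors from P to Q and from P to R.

35

PQ = Q − P = (-3, 2)
PR = R − P = (-13, -2)
PQ · PR = (-3)·(-13) + 2·(-2) = 39 - 4 = 35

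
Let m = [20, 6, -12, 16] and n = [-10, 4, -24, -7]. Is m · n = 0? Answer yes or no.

yes

m · n = 20·(-10) + 6·4 + (-12)·(-24) + 16·(-7) = -200 + 24 + 288 - 112 = 0
Zero, so the vectors are orthogonal.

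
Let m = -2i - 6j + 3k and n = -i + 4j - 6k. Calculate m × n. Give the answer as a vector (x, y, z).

i: (-6)·(-6) - 3·4 = 36 - 12 = 24
j: 3·(-1) - (-2)·(-6) = -3 - 12 = -15
k: (-2)·4 - (-6)·(-1) = -8 - 6 = -14
m × n = (24, -15, -14)

(24, -15, -14)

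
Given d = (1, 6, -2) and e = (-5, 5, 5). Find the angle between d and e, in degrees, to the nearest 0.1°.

d · e = 1·(-5) + 6·5 + (-2)·5 = -5 + 30 - 10 = 15
|d|² = 1 + 36 + 4 = 41,  |d| = √41 ≈ 6.403124
|e|² = 25 + 25 + 25 = 75,  |e| = √75 ≈ 8.660254
cos θ = 15 / (6.403124 · 8.660254) ≈ 0.27050
θ = arccos(0.27050) ≈ 74.3°

74.3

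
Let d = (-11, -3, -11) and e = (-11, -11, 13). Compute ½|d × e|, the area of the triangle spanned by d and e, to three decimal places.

160.499

i: (-3)·13 - (-11)·(-11) = -39 - 121 = -160
j: (-11)·(-11) - (-11)·13 = 121 - (-143) = 264
k: (-11)·(-11) - (-3)·(-11) = 121 - 33 = 88
d × e = (-160, 264, 88)
|d × e| = √((-160)² + 264² + 88²) = √103040 ≈ 320.9984
area = ½ · 320.9984 ≈ 160.499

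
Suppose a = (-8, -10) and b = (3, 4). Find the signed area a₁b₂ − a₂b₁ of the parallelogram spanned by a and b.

-2

(-8)·4 - (-10)·3 = -32 - (-30) = -2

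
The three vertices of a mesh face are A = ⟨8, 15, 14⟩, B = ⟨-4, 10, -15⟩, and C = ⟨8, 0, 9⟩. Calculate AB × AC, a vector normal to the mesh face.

AB = (-12, -5, -29)
AC = (0, -15, -5)
i: (-5)·(-5) - (-29)·(-15) = 25 - 435 = -410
j: (-29)·0 - (-12)·(-5) = 0 - 60 = -60
k: (-12)·(-15) - (-5)·0 = 180 - 0 = 180
AB × AC = (-410, -60, 180)

(-410, -60, 180)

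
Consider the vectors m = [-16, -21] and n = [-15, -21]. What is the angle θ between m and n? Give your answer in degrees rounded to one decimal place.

m · n = (-16)·(-15) + (-21)·(-21) = 240 + 441 = 681
|m|² = 256 + 441 = 697,  |m| = √697 ≈ 26.400758
|n|² = 225 + 441 = 666,  |n| = √666 ≈ 25.806976
cos θ = 681 / (26.400758 · 25.806976) ≈ 0.99952
θ = arccos(0.99952) ≈ 1.8°

1.8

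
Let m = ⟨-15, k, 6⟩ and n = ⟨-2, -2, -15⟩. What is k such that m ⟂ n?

m · n = (-15)·(-2) + k·(-2) + 6·(-15) = -60 - 2k
Set equal to 0: -2k = 60, so k = -30.

-30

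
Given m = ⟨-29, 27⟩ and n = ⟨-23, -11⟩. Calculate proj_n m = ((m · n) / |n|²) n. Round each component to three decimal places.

m · n = (-29)·(-23) + 27·(-11) = 667 - 297 = 370
|n|² = 529 + 121 = 650
proj_n m = (370/650) · (-23, -11) ≈ (-13.092, -6.262)

(-13.092, -6.262)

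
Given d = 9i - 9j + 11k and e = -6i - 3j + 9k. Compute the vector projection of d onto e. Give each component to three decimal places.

(-3.429, -1.714, 5.143)

d · e = 9·(-6) + (-9)·(-3) + 11·9 = -54 + 27 + 99 = 72
|e|² = 36 + 9 + 81 = 126
proj_e d = (72/126) · (-6, -3, 9) ≈ (-3.429, -1.714, 5.143)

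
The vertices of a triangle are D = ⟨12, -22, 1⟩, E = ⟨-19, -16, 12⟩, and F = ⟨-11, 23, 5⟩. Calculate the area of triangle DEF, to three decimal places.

DE = (-31, 6, 11),  DF = (-23, 45, 4)
i: 6·4 - 11·45 = 24 - 495 = -471
j: 11·(-23) - (-31)·4 = -253 - (-124) = -129
k: (-31)·45 - 6·(-23) = -1395 - (-138) = -1257
DE × DF = (-471, -129, -1257)
|DE × DF| = √1818531 ≈ 1348.5292
area = ½ · 1348.5292 ≈ 674.265

674.265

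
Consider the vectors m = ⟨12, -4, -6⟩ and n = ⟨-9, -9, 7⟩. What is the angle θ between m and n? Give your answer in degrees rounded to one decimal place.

124.1

m · n = 12·(-9) + (-4)·(-9) + (-6)·7 = -108 + 36 - 42 = -114
|m|² = 144 + 16 + 36 = 196,  |m| = √196 ≈ 14.000000
|n|² = 81 + 81 + 49 = 211,  |n| = √211 ≈ 14.525839
cos θ = -114 / (14.000000 · 14.525839) ≈ -0.56058
θ = arccos(-0.56058) ≈ 124.1°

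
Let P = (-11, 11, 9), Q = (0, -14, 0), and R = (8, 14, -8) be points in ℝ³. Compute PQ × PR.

PQ = (11, -25, -9)
PR = (19, 3, -17)
i: (-25)·(-17) - (-9)·3 = 425 - (-27) = 452
j: (-9)·19 - 11·(-17) = -171 - (-187) = 16
k: 11·3 - (-25)·19 = 33 - (-475) = 508
PQ × PR = (452, 16, 508)

(452, 16, 508)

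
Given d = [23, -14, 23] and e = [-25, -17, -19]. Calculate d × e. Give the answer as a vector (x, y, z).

(657, -138, -741)

i: (-14)·(-19) - 23·(-17) = 266 - (-391) = 657
j: 23·(-25) - 23·(-19) = -575 - (-437) = -138
k: 23·(-17) - (-14)·(-25) = -391 - 350 = -741
d × e = (657, -138, -741)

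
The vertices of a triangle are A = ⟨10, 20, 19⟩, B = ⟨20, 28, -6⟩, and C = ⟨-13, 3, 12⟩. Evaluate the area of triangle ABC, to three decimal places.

AB = (10, 8, -25),  AC = (-23, -17, -7)
i: 8·(-7) - (-25)·(-17) = -56 - 425 = -481
j: (-25)·(-23) - 10·(-7) = 575 - (-70) = 645
k: 10·(-17) - 8·(-23) = -170 - (-184) = 14
AB × AC = (-481, 645, 14)
|AB × AC| = √647582 ≈ 804.7248
area = ½ · 804.7248 ≈ 402.362

402.362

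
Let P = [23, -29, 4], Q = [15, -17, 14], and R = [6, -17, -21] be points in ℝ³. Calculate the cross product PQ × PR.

(-420, -370, 108)

PQ = (-8, 12, 10)
PR = (-17, 12, -25)
i: 12·(-25) - 10·12 = -300 - 120 = -420
j: 10·(-17) - (-8)·(-25) = -170 - 200 = -370
k: (-8)·12 - 12·(-17) = -96 - (-204) = 108
PQ × PR = (-420, -370, 108)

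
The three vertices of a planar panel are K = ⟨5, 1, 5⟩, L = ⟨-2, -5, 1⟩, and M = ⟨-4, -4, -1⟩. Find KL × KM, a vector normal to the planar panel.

KL = (-7, -6, -4)
KM = (-9, -5, -6)
i: (-6)·(-6) - (-4)·(-5) = 36 - 20 = 16
j: (-4)·(-9) - (-7)·(-6) = 36 - 42 = -6
k: (-7)·(-5) - (-6)·(-9) = 35 - 54 = -19
KL × KM = (16, -6, -19)

(16, -6, -19)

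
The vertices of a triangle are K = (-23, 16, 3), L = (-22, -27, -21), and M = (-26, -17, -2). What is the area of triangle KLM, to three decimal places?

302.118

KL = (1, -43, -24),  KM = (-3, -33, -5)
i: (-43)·(-5) - (-24)·(-33) = 215 - 792 = -577
j: (-24)·(-3) - 1·(-5) = 72 - (-5) = 77
k: 1·(-33) - (-43)·(-3) = -33 - 129 = -162
KL × KM = (-577, 77, -162)
|KL × KM| = √365102 ≈ 604.2367
area = ½ · 604.2367 ≈ 302.118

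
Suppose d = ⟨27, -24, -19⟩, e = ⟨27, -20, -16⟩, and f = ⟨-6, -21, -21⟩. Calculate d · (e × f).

-591

e × f:
i: (-20)·(-21) - (-16)·(-21) = 420 - 336 = 84
j: (-16)·(-6) - 27·(-21) = 96 - (-567) = 663
k: 27·(-21) - (-20)·(-6) = -567 - 120 = -687
e × f = (84, 663, -687)
d · (e × f) = 27·84 + (-24)·663 + (-19)·(-687) = 2268 - 15912 + 13053 = -591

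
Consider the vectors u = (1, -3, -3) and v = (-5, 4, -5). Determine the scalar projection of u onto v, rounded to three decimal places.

-0.246

u · v = 1·(-5) + (-3)·4 + (-3)·(-5) = -5 - 12 + 15 = -2
|v| = √(25 + 16 + 25) = √66 ≈ 8.1240
comp_v u = -2 / √66 ≈ -0.246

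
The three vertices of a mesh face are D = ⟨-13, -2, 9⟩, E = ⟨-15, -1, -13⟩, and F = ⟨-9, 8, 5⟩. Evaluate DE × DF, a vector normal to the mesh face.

DE = (-2, 1, -22)
DF = (4, 10, -4)
i: 1·(-4) - (-22)·10 = -4 - (-220) = 216
j: (-22)·4 - (-2)·(-4) = -88 - 8 = -96
k: (-2)·10 - 1·4 = -20 - 4 = -24
DE × DF = (216, -96, -24)

(216, -96, -24)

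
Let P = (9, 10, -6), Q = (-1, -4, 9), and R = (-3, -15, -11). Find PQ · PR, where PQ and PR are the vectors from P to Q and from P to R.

395

PQ = Q − P = (-10, -14, 15)
PR = R − P = (-12, -25, -5)
PQ · PR = (-10)·(-12) + (-14)·(-25) + 15·(-5) = 120 + 350 - 75 = 395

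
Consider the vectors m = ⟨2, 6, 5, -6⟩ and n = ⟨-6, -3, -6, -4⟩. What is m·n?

-36

m · n = 2·(-6) + 6·(-3) + 5·(-6) + (-6)·(-4) = -12 - 18 - 30 + 24 = -36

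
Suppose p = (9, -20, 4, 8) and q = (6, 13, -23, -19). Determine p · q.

p · q = 9·6 + (-20)·13 + 4·(-23) + 8·(-19) = 54 - 260 - 92 - 152 = -450

-450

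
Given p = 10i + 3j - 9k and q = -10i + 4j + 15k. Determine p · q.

p · q = 10·(-10) + 3·4 + (-9)·15 = -100 + 12 - 135 = -223

-223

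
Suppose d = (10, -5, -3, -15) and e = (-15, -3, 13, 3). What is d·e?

-219

d · e = 10·(-15) + (-5)·(-3) + (-3)·13 + (-15)·3 = -150 + 15 - 39 - 45 = -219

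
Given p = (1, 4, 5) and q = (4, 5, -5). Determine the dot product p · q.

-1

p · q = 1·4 + 4·5 + 5·(-5) = 4 + 20 - 25 = -1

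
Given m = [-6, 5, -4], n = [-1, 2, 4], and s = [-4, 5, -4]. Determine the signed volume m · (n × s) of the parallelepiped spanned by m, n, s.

n × s:
i: 2·(-4) - 4·5 = -8 - 20 = -28
j: 4·(-4) - (-1)·(-4) = -16 - 4 = -20
k: (-1)·5 - 2·(-4) = -5 - (-8) = 3
n × s = (-28, -20, 3)
m · (n × s) = (-6)·(-28) + 5·(-20) + (-4)·3 = 168 - 100 - 12 = 56

56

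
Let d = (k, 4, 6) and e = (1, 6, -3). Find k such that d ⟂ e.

-6

d · e = k·1 + 4·6 + 6·(-3) = 6 + 1k
Set equal to 0: 1k = -6, so k = -6.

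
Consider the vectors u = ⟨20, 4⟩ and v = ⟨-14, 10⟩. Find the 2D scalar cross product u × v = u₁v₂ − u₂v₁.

20·10 - 4·(-14) = 200 - (-56) = 256

256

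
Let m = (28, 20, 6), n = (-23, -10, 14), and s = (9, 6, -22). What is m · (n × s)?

n × s:
i: (-10)·(-22) - 14·6 = 220 - 84 = 136
j: 14·9 - (-23)·(-22) = 126 - 506 = -380
k: (-23)·6 - (-10)·9 = -138 - (-90) = -48
n × s = (136, -380, -48)
m · (n × s) = 28·136 + 20·(-380) + 6·(-48) = 3808 - 7600 - 288 = -4080

-4080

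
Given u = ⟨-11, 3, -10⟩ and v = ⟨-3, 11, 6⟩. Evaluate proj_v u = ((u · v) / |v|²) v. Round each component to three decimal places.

(-0.108, 0.398, 0.217)

u · v = (-11)·(-3) + 3·11 + (-10)·6 = 33 + 33 - 60 = 6
|v|² = 9 + 121 + 36 = 166
proj_v u = (6/166) · (-3, 11, 6) ≈ (-0.108, 0.398, 0.217)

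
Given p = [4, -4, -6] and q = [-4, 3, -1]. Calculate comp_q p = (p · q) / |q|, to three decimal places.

-4.315

p · q = 4·(-4) + (-4)·3 + (-6)·(-1) = -16 - 12 + 6 = -22
|q| = √(16 + 9 + 1) = √26 ≈ 5.0990
comp_q p = -22 / √26 ≈ -4.315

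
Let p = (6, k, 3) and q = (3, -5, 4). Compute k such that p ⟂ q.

6

p · q = 6·3 + k·(-5) + 3·4 = 30 - 5k
Set equal to 0: -5k = -30, so k = 6.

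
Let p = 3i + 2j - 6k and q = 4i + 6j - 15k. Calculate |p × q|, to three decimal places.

i: 2·(-15) - (-6)·6 = -30 - (-36) = 6
j: (-6)·4 - 3·(-15) = -24 - (-45) = 21
k: 3·6 - 2·4 = 18 - 8 = 10
p × q = (6, 21, 10)
|p × q| = √(6² + 21² + 10²) = √577 ≈ 24.0208

24.021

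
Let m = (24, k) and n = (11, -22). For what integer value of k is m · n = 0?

12

m · n = 24·11 + k·(-22) = 264 - 22k
Set equal to 0: -22k = -264, so k = 12.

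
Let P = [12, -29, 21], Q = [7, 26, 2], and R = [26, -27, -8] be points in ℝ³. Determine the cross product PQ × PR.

(-1557, -411, -780)

PQ = (-5, 55, -19)
PR = (14, 2, -29)
i: 55·(-29) - (-19)·2 = -1595 - (-38) = -1557
j: (-19)·14 - (-5)·(-29) = -266 - 145 = -411
k: (-5)·2 - 55·14 = -10 - 770 = -780
PQ × PR = (-1557, -411, -780)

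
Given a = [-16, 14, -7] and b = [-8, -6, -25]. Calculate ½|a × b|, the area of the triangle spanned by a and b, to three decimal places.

i: 14·(-25) - (-7)·(-6) = -350 - 42 = -392
j: (-7)·(-8) - (-16)·(-25) = 56 - 400 = -344
k: (-16)·(-6) - 14·(-8) = 96 - (-112) = 208
a × b = (-392, -344, 208)
|a × b| = √((-392)² + (-344)² + 208²) = √315264 ≈ 561.4837
area = ½ · 561.4837 ≈ 280.742

280.742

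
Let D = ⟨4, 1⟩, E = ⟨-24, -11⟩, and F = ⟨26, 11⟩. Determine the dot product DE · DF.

DE = E − D = (-28, -12)
DF = F − D = (22, 10)
DE · DF = (-28)·22 + (-12)·10 = -616 - 120 = -736

-736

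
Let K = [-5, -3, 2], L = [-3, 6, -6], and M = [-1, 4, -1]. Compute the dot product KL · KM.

95

KL = L − K = (2, 9, -8)
KM = M − K = (4, 7, -3)
KL · KM = 2·4 + 9·7 + (-8)·(-3) = 8 + 63 + 24 = 95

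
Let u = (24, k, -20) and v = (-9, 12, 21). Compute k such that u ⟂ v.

53

u · v = 24·(-9) + k·12 + (-20)·21 = -636 + 12k
Set equal to 0: 12k = 636, so k = 53.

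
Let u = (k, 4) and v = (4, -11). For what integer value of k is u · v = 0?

11

u · v = k·4 + 4·(-11) = -44 + 4k
Set equal to 0: 4k = 44, so k = 11.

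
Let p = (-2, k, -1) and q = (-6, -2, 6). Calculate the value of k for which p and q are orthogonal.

3

p · q = (-2)·(-6) + k·(-2) + (-1)·6 = 6 - 2k
Set equal to 0: -2k = -6, so k = 3.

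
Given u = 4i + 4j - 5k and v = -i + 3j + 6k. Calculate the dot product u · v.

-22

u · v = 4·(-1) + 4·3 + (-5)·6 = -4 + 12 - 30 = -22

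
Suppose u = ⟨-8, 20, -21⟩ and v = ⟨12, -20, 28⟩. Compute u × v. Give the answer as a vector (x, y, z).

(140, -28, -80)

i: 20·28 - (-21)·(-20) = 560 - 420 = 140
j: (-21)·12 - (-8)·28 = -252 - (-224) = -28
k: (-8)·(-20) - 20·12 = 160 - 240 = -80
u × v = (140, -28, -80)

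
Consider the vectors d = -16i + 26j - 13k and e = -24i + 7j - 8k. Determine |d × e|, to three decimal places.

556.497

i: 26·(-8) - (-13)·7 = -208 - (-91) = -117
j: (-13)·(-24) - (-16)·(-8) = 312 - 128 = 184
k: (-16)·7 - 26·(-24) = -112 - (-624) = 512
d × e = (-117, 184, 512)
|d × e| = √((-117)² + 184² + 512²) = √309689 ≈ 556.4971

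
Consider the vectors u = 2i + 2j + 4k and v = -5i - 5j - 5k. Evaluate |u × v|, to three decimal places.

14.142

i: 2·(-5) - 4·(-5) = -10 - (-20) = 10
j: 4·(-5) - 2·(-5) = -20 - (-10) = -10
k: 2·(-5) - 2·(-5) = -10 - (-10) = 0
u × v = (10, -10, 0)
|u × v| = √(10² + (-10)² + 0²) = √200 ≈ 14.1421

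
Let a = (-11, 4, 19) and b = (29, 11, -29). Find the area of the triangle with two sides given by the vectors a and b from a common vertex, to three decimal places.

i: 4·(-29) - 19·11 = -116 - 209 = -325
j: 19·29 - (-11)·(-29) = 551 - 319 = 232
k: (-11)·11 - 4·29 = -121 - 116 = -237
a × b = (-325, 232, -237)
|a × b| = √((-325)² + 232² + (-237)²) = √215618 ≈ 464.3469
area = ½ · 464.3469 ≈ 232.173

232.173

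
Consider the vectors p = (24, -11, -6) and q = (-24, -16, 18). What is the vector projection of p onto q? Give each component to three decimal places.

p · q = 24·(-24) + (-11)·(-16) + (-6)·18 = -576 + 176 - 108 = -508
|q|² = 576 + 256 + 324 = 1156
proj_q p = (-508/1156) · (-24, -16, 18) ≈ (10.547, 7.031, -7.910)

(10.547, 7.031, -7.910)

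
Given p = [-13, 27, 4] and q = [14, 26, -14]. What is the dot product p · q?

464

p · q = (-13)·14 + 27·26 + 4·(-14) = -182 + 702 - 56 = 464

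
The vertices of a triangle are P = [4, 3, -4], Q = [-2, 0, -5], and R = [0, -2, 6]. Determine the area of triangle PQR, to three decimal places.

37.567

PQ = (-6, -3, -1),  PR = (-4, -5, 10)
i: (-3)·10 - (-1)·(-5) = -30 - 5 = -35
j: (-1)·(-4) - (-6)·10 = 4 - (-60) = 64
k: (-6)·(-5) - (-3)·(-4) = 30 - 12 = 18
PQ × PR = (-35, 64, 18)
|PQ × PR| = √5645 ≈ 75.1332
area = ½ · 75.1332 ≈ 37.567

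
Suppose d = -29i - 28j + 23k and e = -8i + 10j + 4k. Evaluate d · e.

44

d · e = (-29)·(-8) + (-28)·10 + 23·4 = 232 - 280 + 92 = 44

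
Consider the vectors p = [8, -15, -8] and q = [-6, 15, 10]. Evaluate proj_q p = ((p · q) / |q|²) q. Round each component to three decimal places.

p · q = 8·(-6) + (-15)·15 + (-8)·10 = -48 - 225 - 80 = -353
|q|² = 36 + 225 + 100 = 361
proj_q p = (-353/361) · (-6, 15, 10) ≈ (5.867, -14.668, -9.778)

(5.867, -14.668, -9.778)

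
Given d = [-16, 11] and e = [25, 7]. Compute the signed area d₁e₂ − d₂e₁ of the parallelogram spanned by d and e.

-387

(-16)·7 - 11·25 = -112 - 275 = -387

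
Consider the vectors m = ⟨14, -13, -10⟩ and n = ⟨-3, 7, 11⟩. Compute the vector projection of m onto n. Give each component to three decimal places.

m · n = 14·(-3) + (-13)·7 + (-10)·11 = -42 - 91 - 110 = -243
|n|² = 9 + 49 + 121 = 179
proj_n m = (-243/179) · (-3, 7, 11) ≈ (4.073, -9.503, -14.933)

(4.073, -9.503, -14.933)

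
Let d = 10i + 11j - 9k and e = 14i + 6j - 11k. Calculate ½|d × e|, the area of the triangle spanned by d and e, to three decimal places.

i: 11·(-11) - (-9)·6 = -121 - (-54) = -67
j: (-9)·14 - 10·(-11) = -126 - (-110) = -16
k: 10·6 - 11·14 = 60 - 154 = -94
d × e = (-67, -16, -94)
|d × e| = √((-67)² + (-16)² + (-94)²) = √13581 ≈ 116.5375
area = ½ · 116.5375 ≈ 58.269

58.269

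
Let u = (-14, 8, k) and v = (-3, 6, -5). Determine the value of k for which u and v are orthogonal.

u · v = (-14)·(-3) + 8·6 + k·(-5) = 90 - 5k
Set equal to 0: -5k = -90, so k = 18.

18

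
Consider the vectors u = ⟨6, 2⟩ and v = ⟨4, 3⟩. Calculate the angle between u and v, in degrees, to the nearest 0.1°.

18.4

u · v = 6·4 + 2·3 = 24 + 6 = 30
|u|² = 36 + 4 = 40,  |u| = √40 ≈ 6.324555
|v|² = 16 + 9 = 25,  |v| = √25 ≈ 5.000000
cos θ = 30 / (6.324555 · 5.000000) ≈ 0.94868
θ = arccos(0.94868) ≈ 18.4°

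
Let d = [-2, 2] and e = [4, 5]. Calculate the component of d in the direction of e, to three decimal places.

0.312

d · e = (-2)·4 + 2·5 = -8 + 10 = 2
|e| = √(16 + 25) = √41 ≈ 6.4031
comp_e d = 2 / √41 ≈ 0.312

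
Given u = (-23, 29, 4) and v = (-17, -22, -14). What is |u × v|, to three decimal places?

i: 29·(-14) - 4·(-22) = -406 - (-88) = -318
j: 4·(-17) - (-23)·(-14) = -68 - 322 = -390
k: (-23)·(-22) - 29·(-17) = 506 - (-493) = 999
u × v = (-318, -390, 999)
|u × v| = √((-318)² + (-390)² + 999²) = √1251225 ≈ 1118.5817

1118.582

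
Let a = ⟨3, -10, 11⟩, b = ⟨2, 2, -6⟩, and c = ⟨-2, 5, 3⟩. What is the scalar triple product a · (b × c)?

b × c:
i: 2·3 - (-6)·5 = 6 - (-30) = 36
j: (-6)·(-2) - 2·3 = 12 - 6 = 6
k: 2·5 - 2·(-2) = 10 - (-4) = 14
b × c = (36, 6, 14)
a · (b × c) = 3·36 + (-10)·6 + 11·14 = 108 - 60 + 154 = 202

202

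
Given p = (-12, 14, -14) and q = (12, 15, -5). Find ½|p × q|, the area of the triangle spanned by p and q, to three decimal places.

i: 14·(-5) - (-14)·15 = -70 - (-210) = 140
j: (-14)·12 - (-12)·(-5) = -168 - 60 = -228
k: (-12)·15 - 14·12 = -180 - 168 = -348
p × q = (140, -228, -348)
|p × q| = √(140² + (-228)² + (-348)²) = √192688 ≈ 438.9624
area = ½ · 438.9624 ≈ 219.481

219.481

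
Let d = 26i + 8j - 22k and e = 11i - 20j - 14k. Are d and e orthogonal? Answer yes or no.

d · e = 26·11 + 8·(-20) + (-22)·(-14) = 286 - 160 + 308 = 434
Nonzero, so the vectors are not orthogonal.

no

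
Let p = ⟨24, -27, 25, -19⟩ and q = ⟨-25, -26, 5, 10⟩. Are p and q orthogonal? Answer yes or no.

no

p · q = 24·(-25) + (-27)·(-26) + 25·5 + (-19)·10 = -600 + 702 + 125 - 190 = 37
Nonzero, so the vectors are not orthogonal.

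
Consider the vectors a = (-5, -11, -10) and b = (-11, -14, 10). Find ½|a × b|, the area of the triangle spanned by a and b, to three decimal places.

i: (-11)·10 - (-10)·(-14) = -110 - 140 = -250
j: (-10)·(-11) - (-5)·10 = 110 - (-50) = 160
k: (-5)·(-14) - (-11)·(-11) = 70 - 121 = -51
a × b = (-250, 160, -51)
|a × b| = √((-250)² + 160² + (-51)²) = √90701 ≈ 301.1661
area = ½ · 301.1661 ≈ 150.583

150.583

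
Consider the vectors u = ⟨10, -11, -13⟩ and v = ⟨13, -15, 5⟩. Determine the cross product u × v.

i: (-11)·5 - (-13)·(-15) = -55 - 195 = -250
j: (-13)·13 - 10·5 = -169 - 50 = -219
k: 10·(-15) - (-11)·13 = -150 - (-143) = -7
u × v = (-250, -219, -7)

(-250, -219, -7)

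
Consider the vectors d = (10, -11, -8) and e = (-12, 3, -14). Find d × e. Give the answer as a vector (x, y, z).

i: (-11)·(-14) - (-8)·3 = 154 - (-24) = 178
j: (-8)·(-12) - 10·(-14) = 96 - (-140) = 236
k: 10·3 - (-11)·(-12) = 30 - 132 = -102
d × e = (178, 236, -102)

(178, 236, -102)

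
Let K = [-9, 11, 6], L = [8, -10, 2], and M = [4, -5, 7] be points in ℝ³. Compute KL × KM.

(-85, -69, 1)

KL = (17, -21, -4)
KM = (13, -16, 1)
i: (-21)·1 - (-4)·(-16) = -21 - 64 = -85
j: (-4)·13 - 17·1 = -52 - 17 = -69
k: 17·(-16) - (-21)·13 = -272 - (-273) = 1
KL × KM = (-85, -69, 1)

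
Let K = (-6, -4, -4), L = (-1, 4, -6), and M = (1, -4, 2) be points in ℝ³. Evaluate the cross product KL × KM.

(48, -44, -56)

KL = (5, 8, -2)
KM = (7, 0, 6)
i: 8·6 - (-2)·0 = 48 - 0 = 48
j: (-2)·7 - 5·6 = -14 - 30 = -44
k: 5·0 - 8·7 = 0 - 56 = -56
KL × KM = (48, -44, -56)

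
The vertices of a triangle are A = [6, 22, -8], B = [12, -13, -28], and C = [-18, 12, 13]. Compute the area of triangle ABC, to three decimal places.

AB = (6, -35, -20),  AC = (-24, -10, 21)
i: (-35)·21 - (-20)·(-10) = -735 - 200 = -935
j: (-20)·(-24) - 6·21 = 480 - 126 = 354
k: 6·(-10) - (-35)·(-24) = -60 - 840 = -900
AB × AC = (-935, 354, -900)
|AB × AC| = √1809541 ≈ 1345.1918
area = ½ · 1345.1918 ≈ 672.596

672.596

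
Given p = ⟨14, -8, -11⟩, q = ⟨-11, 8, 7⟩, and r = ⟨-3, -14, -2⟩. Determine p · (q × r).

q × r:
i: 8·(-2) - 7·(-14) = -16 - (-98) = 82
j: 7·(-3) - (-11)·(-2) = -21 - 22 = -43
k: (-11)·(-14) - 8·(-3) = 154 - (-24) = 178
q × r = (82, -43, 178)
p · (q × r) = 14·82 + (-8)·(-43) + (-11)·178 = 1148 + 344 - 1958 = -466

-466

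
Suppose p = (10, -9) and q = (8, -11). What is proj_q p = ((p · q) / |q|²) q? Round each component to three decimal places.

(7.741, -10.643)

p · q = 10·8 + (-9)·(-11) = 80 + 99 = 179
|q|² = 64 + 121 = 185
proj_q p = (179/185) · (8, -11) ≈ (7.741, -10.643)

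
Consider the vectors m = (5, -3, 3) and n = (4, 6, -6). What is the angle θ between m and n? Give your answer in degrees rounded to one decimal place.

105.1

m · n = 5·4 + (-3)·6 + 3·(-6) = 20 - 18 - 18 = -16
|m|² = 25 + 9 + 9 = 43,  |m| = √43 ≈ 6.557439
|n|² = 16 + 36 + 36 = 88,  |n| = √88 ≈ 9.380832
cos θ = -16 / (6.557439 · 9.380832) ≈ -0.26010
θ = arccos(-0.26010) ≈ 105.1°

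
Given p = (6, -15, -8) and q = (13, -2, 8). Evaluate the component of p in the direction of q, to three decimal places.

2.858

p · q = 6·13 + (-15)·(-2) + (-8)·8 = 78 + 30 - 64 = 44
|q| = √(169 + 4 + 64) = √237 ≈ 15.3948
comp_q p = 44 / √237 ≈ 2.858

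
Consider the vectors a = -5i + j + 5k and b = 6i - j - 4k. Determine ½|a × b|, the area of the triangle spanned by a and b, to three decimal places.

5.050

i: 1·(-4) - 5·(-1) = -4 - (-5) = 1
j: 5·6 - (-5)·(-4) = 30 - 20 = 10
k: (-5)·(-1) - 1·6 = 5 - 6 = -1
a × b = (1, 10, -1)
|a × b| = √(1² + 10² + (-1)²) = √102 ≈ 10.0995
area = ½ · 10.0995 ≈ 5.050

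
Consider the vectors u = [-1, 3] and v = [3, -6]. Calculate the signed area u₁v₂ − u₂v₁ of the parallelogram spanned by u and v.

-3

(-1)·(-6) - 3·3 = 6 - 9 = -3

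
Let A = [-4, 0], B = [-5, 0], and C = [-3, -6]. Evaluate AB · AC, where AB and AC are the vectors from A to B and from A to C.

-1

AB = B − A = (-1, 0)
AC = C − A = (1, -6)
AB · AC = (-1)·1 + 0·(-6) = -1 + 0 = -1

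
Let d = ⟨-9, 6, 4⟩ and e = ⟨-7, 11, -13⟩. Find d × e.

i: 6·(-13) - 4·11 = -78 - 44 = -122
j: 4·(-7) - (-9)·(-13) = -28 - 117 = -145
k: (-9)·11 - 6·(-7) = -99 - (-42) = -57
d × e = (-122, -145, -57)

(-122, -145, -57)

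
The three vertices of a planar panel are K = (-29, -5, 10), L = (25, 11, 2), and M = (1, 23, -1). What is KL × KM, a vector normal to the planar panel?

KL = (54, 16, -8)
KM = (30, 28, -11)
i: 16·(-11) - (-8)·28 = -176 - (-224) = 48
j: (-8)·30 - 54·(-11) = -240 - (-594) = 354
k: 54·28 - 16·30 = 1512 - 480 = 1032
KL × KM = (48, 354, 1032)

(48, 354, 1032)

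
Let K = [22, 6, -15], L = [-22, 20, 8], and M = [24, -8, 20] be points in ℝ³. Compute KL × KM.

(812, 1586, 588)

KL = (-44, 14, 23)
KM = (2, -14, 35)
i: 14·35 - 23·(-14) = 490 - (-322) = 812
j: 23·2 - (-44)·35 = 46 - (-1540) = 1586
k: (-44)·(-14) - 14·2 = 616 - 28 = 588
KL × KM = (812, 1586, 588)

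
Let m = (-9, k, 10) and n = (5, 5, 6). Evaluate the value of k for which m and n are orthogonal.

-3

m · n = (-9)·5 + k·5 + 10·6 = 15 + 5k
Set equal to 0: 5k = -15, so k = -3.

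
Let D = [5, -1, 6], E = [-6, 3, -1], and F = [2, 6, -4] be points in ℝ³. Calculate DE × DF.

DE = (-11, 4, -7)
DF = (-3, 7, -10)
i: 4·(-10) - (-7)·7 = -40 - (-49) = 9
j: (-7)·(-3) - (-11)·(-10) = 21 - 110 = -89
k: (-11)·7 - 4·(-3) = -77 - (-12) = -65
DE × DF = (9, -89, -65)

(9, -89, -65)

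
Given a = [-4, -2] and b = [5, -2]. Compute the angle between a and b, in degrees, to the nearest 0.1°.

131.6

a · b = (-4)·5 + (-2)·(-2) = -20 + 4 = -16
|a|² = 16 + 4 = 20,  |a| = √20 ≈ 4.472136
|b|² = 25 + 4 = 29,  |b| = √29 ≈ 5.385165
cos θ = -16 / (4.472136 · 5.385165) ≈ -0.66436
θ = arccos(-0.66436) ≈ 131.6°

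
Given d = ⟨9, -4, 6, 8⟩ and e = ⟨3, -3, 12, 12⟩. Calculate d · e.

207

d · e = 9·3 + (-4)·(-3) + 6·12 + 8·12 = 27 + 12 + 72 + 96 = 207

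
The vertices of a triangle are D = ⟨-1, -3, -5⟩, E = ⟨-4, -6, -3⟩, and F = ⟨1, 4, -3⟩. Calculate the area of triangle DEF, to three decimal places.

13.463

DE = (-3, -3, 2),  DF = (2, 7, 2)
i: (-3)·2 - 2·7 = -6 - 14 = -20
j: 2·2 - (-3)·2 = 4 - (-6) = 10
k: (-3)·7 - (-3)·2 = -21 - (-6) = -15
DE × DF = (-20, 10, -15)
|DE × DF| = √725 ≈ 26.9258
area = ½ · 26.9258 ≈ 13.463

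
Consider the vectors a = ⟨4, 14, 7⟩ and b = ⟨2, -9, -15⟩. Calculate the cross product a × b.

i: 14·(-15) - 7·(-9) = -210 - (-63) = -147
j: 7·2 - 4·(-15) = 14 - (-60) = 74
k: 4·(-9) - 14·2 = -36 - 28 = -64
a × b = (-147, 74, -64)

(-147, 74, -64)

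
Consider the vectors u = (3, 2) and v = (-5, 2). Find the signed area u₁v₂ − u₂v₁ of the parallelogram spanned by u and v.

16

3·2 - 2·(-5) = 6 - (-10) = 16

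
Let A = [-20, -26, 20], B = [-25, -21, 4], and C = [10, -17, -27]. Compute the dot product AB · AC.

AB = B − A = (-5, 5, -16)
AC = C − A = (30, 9, -47)
AB · AC = (-5)·30 + 5·9 + (-16)·(-47) = -150 + 45 + 752 = 647

647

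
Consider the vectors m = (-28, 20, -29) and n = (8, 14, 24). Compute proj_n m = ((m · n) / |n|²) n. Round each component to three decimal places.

m · n = (-28)·8 + 20·14 + (-29)·24 = -224 + 280 - 696 = -640
|n|² = 64 + 196 + 576 = 836
proj_n m = (-640/836) · (8, 14, 24) ≈ (-6.124, -10.718, -18.373)

(-6.124, -10.718, -18.373)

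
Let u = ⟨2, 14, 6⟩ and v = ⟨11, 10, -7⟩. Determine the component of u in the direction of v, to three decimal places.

7.303

u · v = 2·11 + 14·10 + 6·(-7) = 22 + 140 - 42 = 120
|v| = √(121 + 100 + 49) = √270 ≈ 16.4317
comp_v u = 120 / √270 ≈ 7.303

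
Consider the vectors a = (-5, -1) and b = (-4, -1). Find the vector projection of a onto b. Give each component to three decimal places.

a · b = (-5)·(-4) + (-1)·(-1) = 20 + 1 = 21
|b|² = 16 + 1 = 17
proj_b a = (21/17) · (-4, -1) ≈ (-4.941, -1.235)

(-4.941, -1.235)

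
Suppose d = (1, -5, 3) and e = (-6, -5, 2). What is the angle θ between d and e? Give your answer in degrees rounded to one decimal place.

d · e = 1·(-6) + (-5)·(-5) + 3·2 = -6 + 25 + 6 = 25
|d|² = 1 + 25 + 9 = 35,  |d| = √35 ≈ 5.916080
|e|² = 36 + 25 + 4 = 65,  |e| = √65 ≈ 8.062258
cos θ = 25 / (5.916080 · 8.062258) ≈ 0.52414
θ = arccos(0.52414) ≈ 58.4°

58.4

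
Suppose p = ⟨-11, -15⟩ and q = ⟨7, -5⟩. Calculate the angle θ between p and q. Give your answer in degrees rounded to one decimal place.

90.7

p · q = (-11)·7 + (-15)·(-5) = -77 + 75 = -2
|p|² = 121 + 225 = 346,  |p| = √346 ≈ 18.601075
|q|² = 49 + 25 = 74,  |q| = √74 ≈ 8.602325
cos θ = -2 / (18.601075 · 8.602325) ≈ -0.01250
θ = arccos(-0.01250) ≈ 90.7°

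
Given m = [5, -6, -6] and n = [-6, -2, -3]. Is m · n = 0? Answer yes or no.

m · n = 5·(-6) + (-6)·(-2) + (-6)·(-3) = -30 + 12 + 18 = 0
Zero, so the vectors are orthogonal.

yes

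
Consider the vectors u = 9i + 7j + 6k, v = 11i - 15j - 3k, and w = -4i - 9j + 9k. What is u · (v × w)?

v × w:
i: (-15)·9 - (-3)·(-9) = -135 - 27 = -162
j: (-3)·(-4) - 11·9 = 12 - 99 = -87
k: 11·(-9) - (-15)·(-4) = -99 - 60 = -159
v × w = (-162, -87, -159)
u · (v × w) = 9·(-162) + 7·(-87) + 6·(-159) = -1458 - 609 - 954 = -3021

-3021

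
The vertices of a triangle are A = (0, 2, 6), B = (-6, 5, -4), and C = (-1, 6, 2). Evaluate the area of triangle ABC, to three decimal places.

18.848

AB = (-6, 3, -10),  AC = (-1, 4, -4)
i: 3·(-4) - (-10)·4 = -12 - (-40) = 28
j: (-10)·(-1) - (-6)·(-4) = 10 - 24 = -14
k: (-6)·4 - 3·(-1) = -24 - (-3) = -21
AB × AC = (28, -14, -21)
|AB × AC| = √1421 ≈ 37.6962
area = ½ · 37.6962 ≈ 18.848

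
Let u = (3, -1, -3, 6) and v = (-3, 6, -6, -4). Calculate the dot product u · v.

u · v = 3·(-3) + (-1)·6 + (-3)·(-6) + 6·(-4) = -9 - 6 + 18 - 24 = -21

-21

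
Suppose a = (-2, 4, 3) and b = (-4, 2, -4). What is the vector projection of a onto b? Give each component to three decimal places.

a · b = (-2)·(-4) + 4·2 + 3·(-4) = 8 + 8 - 12 = 4
|b|² = 16 + 4 + 16 = 36
proj_b a = (4/36) · (-4, 2, -4) ≈ (-0.444, 0.222, -0.444)

(-0.444, 0.222, -0.444)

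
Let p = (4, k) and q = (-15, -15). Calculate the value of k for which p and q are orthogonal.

-4

p · q = 4·(-15) + k·(-15) = -60 - 15k
Set equal to 0: -15k = 60, so k = -4.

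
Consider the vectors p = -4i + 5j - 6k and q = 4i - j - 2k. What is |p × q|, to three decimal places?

39.192

i: 5·(-2) - (-6)·(-1) = -10 - 6 = -16
j: (-6)·4 - (-4)·(-2) = -24 - 8 = -32
k: (-4)·(-1) - 5·4 = 4 - 20 = -16
p × q = (-16, -32, -16)
|p × q| = √((-16)² + (-32)² + (-16)²) = √1536 ≈ 39.1918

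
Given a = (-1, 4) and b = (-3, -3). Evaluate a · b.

-9

a · b = (-1)·(-3) + 4·(-3) = 3 - 12 = -9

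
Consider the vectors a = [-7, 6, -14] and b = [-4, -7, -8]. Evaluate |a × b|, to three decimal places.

163.233

i: 6·(-8) - (-14)·(-7) = -48 - 98 = -146
j: (-14)·(-4) - (-7)·(-8) = 56 - 56 = 0
k: (-7)·(-7) - 6·(-4) = 49 - (-24) = 73
a × b = (-146, 0, 73)
|a × b| = √((-146)² + 0² + 73²) = √26645 ≈ 163.2330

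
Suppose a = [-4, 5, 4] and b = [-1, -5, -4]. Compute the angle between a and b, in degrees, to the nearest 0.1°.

a · b = (-4)·(-1) + 5·(-5) + 4·(-4) = 4 - 25 - 16 = -37
|a|² = 16 + 25 + 16 = 57,  |a| = √57 ≈ 7.549834
|b|² = 1 + 25 + 16 = 42,  |b| = √42 ≈ 6.480741
cos θ = -37 / (7.549834 · 6.480741) ≈ -0.75621
θ = arccos(-0.75621) ≈ 139.1°

139.1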